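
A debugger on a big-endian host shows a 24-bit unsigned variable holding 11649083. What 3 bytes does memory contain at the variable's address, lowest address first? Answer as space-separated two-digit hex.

11649083 in hexadecimal, padded to 24 bits, is 0xB1C03B.
Split into bytes (most-significant first): B1 C0 3B.
In big-endian order the high byte comes first in memory.
So the memory order matches the most-significant-first order: B1 C0 3B.

B1 C0 3B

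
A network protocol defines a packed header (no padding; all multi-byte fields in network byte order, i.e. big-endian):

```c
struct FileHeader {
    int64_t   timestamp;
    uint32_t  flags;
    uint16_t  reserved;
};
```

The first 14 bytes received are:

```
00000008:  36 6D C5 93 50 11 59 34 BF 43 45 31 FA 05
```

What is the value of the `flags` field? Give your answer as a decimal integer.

3208856881

`flags` follows `timestamp` (8 bytes), so it starts at byte offset 8 and occupies 4 bytes.
Bytes at offsets 8..11: BF 43 45 31.
In big-endian order the high byte comes first in memory.
The bytes are already most-significant first: 0xBF434531.
0xBF434531 = 3208856881.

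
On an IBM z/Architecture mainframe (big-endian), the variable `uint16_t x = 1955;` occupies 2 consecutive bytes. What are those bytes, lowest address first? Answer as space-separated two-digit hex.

1955 in hexadecimal, padded to 16 bits, is 0x07A3.
Split into bytes (most-significant first): 07 A3.
In big-endian order the high byte comes first in memory.
So the memory order matches the most-significant-first order: 07 A3.

07 A3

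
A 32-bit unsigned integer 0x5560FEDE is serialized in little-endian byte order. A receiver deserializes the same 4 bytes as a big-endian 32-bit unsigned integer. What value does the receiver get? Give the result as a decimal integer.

Stored little-endian, the bytes at ascending addresses are DE FE 60 55.
Read back as big-endian, the last byte is least significant, giving 0xDEFE6055.
0xDEFE6055 = 3741212757.

3741212757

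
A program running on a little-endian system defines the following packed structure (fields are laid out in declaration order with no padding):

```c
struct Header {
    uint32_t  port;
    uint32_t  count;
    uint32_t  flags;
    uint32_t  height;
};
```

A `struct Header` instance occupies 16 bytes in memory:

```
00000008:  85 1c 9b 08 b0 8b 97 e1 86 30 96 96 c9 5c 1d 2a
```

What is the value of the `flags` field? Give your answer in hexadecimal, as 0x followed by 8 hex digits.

0x96963086

`flags` follows `port` (4 B), `count` (4 B), so it starts at offset 4 + 4 = 8 and occupies 4 bytes.
Bytes at offsets 8..11: 86 30 96 96.
In little-endian order the low byte comes first in memory.
Reassemble most-significant byte first: 96 96 30 86 → 0x96963086.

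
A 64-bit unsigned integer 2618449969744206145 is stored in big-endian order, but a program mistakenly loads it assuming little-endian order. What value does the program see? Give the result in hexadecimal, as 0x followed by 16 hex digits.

2618449969744206145 in 64-bit hexadecimal is 0x24569A5FD4BC5941.
Stored big-endian, the bytes at ascending addresses are 24 56 9A 5F D4 BC 59 41.
Read back as little-endian, the first byte is least significant, giving 0x4159BCD45F9A5624.

0x4159BCD45F9A5624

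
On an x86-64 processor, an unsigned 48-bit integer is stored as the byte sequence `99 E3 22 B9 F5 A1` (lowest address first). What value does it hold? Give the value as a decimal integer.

Little-endian: lowest address holds the least-significant byte.
Reassemble most-significant byte first: A1 F5 B9 22 E3 99 → 0xA1F5B922E399.
0xA1F5B922E399 = 178076745130905.

178076745130905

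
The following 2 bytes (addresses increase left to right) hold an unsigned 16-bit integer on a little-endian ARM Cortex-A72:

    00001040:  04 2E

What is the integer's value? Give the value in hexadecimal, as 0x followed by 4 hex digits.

0x2E04

Little-endian: lowest address holds the least-significant byte.
Reassemble most-significant byte first: 2E 04 → 0x2E04.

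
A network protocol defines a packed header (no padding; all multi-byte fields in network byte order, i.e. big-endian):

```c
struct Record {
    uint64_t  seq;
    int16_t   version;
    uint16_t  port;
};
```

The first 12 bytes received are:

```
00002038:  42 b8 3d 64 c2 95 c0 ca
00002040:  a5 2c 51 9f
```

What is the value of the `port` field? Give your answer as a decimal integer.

20895

`port` follows `seq` (8 B), `version` (2 B), so it starts at offset 8 + 2 = 10 and occupies 2 bytes.
Bytes at offsets 10..11: 51 9F.
Big-endian stores the most-significant byte at the lowest address.
The bytes are already most-significant first: 0x519F.
0x519F = 20895.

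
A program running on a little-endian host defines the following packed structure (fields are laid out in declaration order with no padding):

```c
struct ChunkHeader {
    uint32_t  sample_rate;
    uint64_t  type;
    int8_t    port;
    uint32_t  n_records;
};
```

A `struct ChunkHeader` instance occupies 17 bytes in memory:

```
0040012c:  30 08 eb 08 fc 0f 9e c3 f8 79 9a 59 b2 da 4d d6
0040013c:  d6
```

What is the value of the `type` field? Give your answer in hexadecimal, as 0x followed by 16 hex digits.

0x599A79F8C39E0FFC

`type` follows `sample_rate` (4 bytes), so it starts at byte offset 4 and occupies 8 bytes.
Bytes at offsets 4..11: FC 0F 9E C3 F8 79 9A 59.
Little-endian: lowest address holds the least-significant byte.
Reassemble most-significant byte first: 59 9A 79 F8 C3 9E 0F FC → 0x599A79F8C39E0FFC.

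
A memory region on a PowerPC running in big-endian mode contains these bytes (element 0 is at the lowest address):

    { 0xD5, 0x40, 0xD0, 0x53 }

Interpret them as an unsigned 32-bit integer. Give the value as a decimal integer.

3577794643

Big-endian stores the most-significant byte at the lowest address.
The bytes are already most-significant first: 0xD540D053.
0xD540D053 = 3577794643.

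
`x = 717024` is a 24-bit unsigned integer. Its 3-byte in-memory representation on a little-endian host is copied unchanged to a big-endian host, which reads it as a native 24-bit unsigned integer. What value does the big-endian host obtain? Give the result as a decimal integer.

14741514

717024 in 24-bit hexadecimal is 0x0AF0E0.
Stored little-endian, the bytes at ascending addresses are E0 F0 0A.
Read back as big-endian, the last byte is least significant, giving 0xE0F00A.
0xE0F00A = 14741514.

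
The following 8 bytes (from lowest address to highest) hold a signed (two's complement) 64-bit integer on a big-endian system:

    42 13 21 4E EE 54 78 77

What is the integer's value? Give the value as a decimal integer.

In big-endian order the high byte comes first in memory.
The bytes are already most-significant first: 0x4213214EEE547877.
0x4213214EEE547877 = 4761185853950425207.

4761185853950425207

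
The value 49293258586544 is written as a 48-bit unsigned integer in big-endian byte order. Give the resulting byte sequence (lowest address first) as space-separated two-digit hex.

49293258586544 in hexadecimal, padded to 48 bits, is 0x2CD4FB2AF9B0.
Split into bytes (most-significant first): 2C D4 FB 2A F9 B0.
Big-endian stores the most-significant byte at the lowest address.
So the memory order matches the most-significant-first order: 2C D4 FB 2A F9 B0.

2C D4 FB 2A F9 B0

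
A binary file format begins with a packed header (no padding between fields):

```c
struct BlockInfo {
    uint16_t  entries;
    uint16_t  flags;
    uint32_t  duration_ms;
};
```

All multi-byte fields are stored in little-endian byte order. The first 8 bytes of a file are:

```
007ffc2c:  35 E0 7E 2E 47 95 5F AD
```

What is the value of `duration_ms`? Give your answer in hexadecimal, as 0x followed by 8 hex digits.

`duration_ms` follows `entries` (2 B), `flags` (2 B), so it starts at offset 2 + 2 = 4 and occupies 4 bytes.
Bytes at offsets 4..7: 47 95 5F AD.
Little-endian: lowest address holds the least-significant byte.
Reassemble most-significant byte first: AD 5F 95 47 → 0xAD5F9547.

0xAD5F9547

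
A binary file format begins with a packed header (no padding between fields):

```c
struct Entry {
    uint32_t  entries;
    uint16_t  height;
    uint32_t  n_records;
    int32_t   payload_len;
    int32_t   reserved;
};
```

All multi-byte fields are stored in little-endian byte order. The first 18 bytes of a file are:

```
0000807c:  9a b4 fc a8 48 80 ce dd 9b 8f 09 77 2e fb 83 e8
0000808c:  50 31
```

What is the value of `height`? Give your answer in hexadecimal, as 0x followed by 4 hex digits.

0x8048

`height` follows `entries` (4 bytes), so it starts at byte offset 4 and occupies 2 bytes.
Bytes at offsets 4..5: 48 80.
Little-endian: lowest address holds the least-significant byte.
Reassemble most-significant byte first: 80 48 → 0x8048.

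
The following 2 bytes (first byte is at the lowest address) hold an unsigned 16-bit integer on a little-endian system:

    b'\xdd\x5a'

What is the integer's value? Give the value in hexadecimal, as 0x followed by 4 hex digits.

0x5ADD

Little-endian stores the least-significant byte at the lowest address.
Reassemble most-significant byte first: 5A DD → 0x5ADD.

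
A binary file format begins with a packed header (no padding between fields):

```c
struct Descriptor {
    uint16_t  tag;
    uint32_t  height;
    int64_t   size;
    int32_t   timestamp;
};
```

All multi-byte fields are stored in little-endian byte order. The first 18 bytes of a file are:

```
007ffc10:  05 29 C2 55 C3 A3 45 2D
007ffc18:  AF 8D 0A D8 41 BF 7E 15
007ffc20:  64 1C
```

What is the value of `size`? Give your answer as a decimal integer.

`size` follows `tag` (2 B), `height` (4 B), so it starts at offset 2 + 4 = 6 and occupies 8 bytes.
Bytes at offsets 6..13: 45 2D AF 8D 0A D8 41 BF.
Little-endian: lowest address holds the least-significant byte.
Reassemble most-significant byte first: BF 41 D8 0A 8D AF 2D 45 → 0xBF41D80A8DAF2D45.
Top bit is set, so as a signed 64-bit value this is 0xBF41D80A8DAF2D45 − 2^64 = -4665210199140782779.

-4665210199140782779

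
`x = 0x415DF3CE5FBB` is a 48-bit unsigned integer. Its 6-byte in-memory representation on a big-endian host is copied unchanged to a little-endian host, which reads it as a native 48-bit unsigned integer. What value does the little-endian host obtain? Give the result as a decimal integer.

Stored big-endian, the bytes at ascending addresses are 41 5D F3 CE 5F BB.
Read back as little-endian, the first byte is least significant, giving 0xBB5FCEF35D41.
0xBB5FCEF35D41 = 206020168342849.

206020168342849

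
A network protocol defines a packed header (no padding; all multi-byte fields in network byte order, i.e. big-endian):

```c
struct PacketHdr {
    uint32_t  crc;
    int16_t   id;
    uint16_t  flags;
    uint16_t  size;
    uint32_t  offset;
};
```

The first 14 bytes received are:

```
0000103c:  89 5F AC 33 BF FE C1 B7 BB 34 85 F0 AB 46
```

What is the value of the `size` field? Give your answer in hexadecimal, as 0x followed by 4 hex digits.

`size` follows `crc` (4 B), `id` (2 B), `flags` (2 B), so it starts at offset 4 + 2 + 2 = 8 and occupies 2 bytes.
Bytes at offsets 8..9: BB 34.
Big-endian: lowest address holds the most-significant byte.
The bytes are already most-significant first: 0xBB34.

0xBB34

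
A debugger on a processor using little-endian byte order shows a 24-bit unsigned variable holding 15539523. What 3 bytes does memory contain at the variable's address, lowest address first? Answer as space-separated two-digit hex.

15539523 in hexadecimal, padded to 24 bits, is 0xED1D43.
Split into bytes (most-significant first): ED 1D 43.
In little-endian order the low byte comes first in memory.
So at ascending addresses the bytes are 43 1D ED.

43 1D ED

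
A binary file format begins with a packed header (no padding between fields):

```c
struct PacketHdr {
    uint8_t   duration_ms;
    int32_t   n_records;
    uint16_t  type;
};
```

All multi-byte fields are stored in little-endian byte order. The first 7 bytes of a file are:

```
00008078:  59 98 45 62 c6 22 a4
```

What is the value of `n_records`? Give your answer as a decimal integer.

-966638184

`n_records` follows `duration_ms` (1 byte), so it starts at byte offset 1 and occupies 4 bytes.
Bytes at offsets 1..4: 98 45 62 C6.
Little-endian stores the least-significant byte at the lowest address.
Reassemble most-significant byte first: C6 62 45 98 → 0xC6624598.
Top bit is set, so as a signed 32-bit value this is 0xC6624598 − 2^32 = -966638184.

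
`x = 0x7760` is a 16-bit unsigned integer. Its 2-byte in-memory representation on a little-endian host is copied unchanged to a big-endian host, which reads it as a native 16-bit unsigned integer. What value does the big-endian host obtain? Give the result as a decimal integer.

Stored little-endian, the bytes at ascending addresses are 60 77.
Read back as big-endian, the last byte is least significant, giving 0x6077.
0x6077 = 24695.

24695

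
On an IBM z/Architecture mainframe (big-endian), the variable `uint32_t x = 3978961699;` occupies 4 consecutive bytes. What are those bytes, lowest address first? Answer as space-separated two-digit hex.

3978961699 in hexadecimal, padded to 32 bits, is 0xED2A2323.
Split into bytes (most-significant first): ED 2A 23 23.
Big-endian stores the most-significant byte at the lowest address.
So the memory order matches the most-significant-first order: ED 2A 23 23.

ED 2A 23 23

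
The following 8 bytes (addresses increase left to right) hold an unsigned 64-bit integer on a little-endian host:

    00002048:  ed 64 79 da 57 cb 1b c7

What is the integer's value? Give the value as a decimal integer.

Little-endian stores the least-significant byte at the lowest address.
Reassemble most-significant byte first: C7 1B CB 57 DA 79 64 ED → 0xC71BCB57DA7964ED.
0xC71BCB57DA7964ED = 14347284616106829037.

14347284616106829037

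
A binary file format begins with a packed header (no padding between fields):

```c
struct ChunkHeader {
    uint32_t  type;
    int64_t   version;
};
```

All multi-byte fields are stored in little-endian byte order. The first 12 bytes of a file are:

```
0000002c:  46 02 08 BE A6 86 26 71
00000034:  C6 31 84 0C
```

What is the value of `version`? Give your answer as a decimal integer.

`version` follows `type` (4 bytes), so it starts at byte offset 4 and occupies 8 bytes.
Bytes at offsets 4..11: A6 86 26 71 C6 31 84 0C.
Little-endian: lowest address holds the least-significant byte.
Reassemble most-significant byte first: 0C 84 31 C6 71 26 86 A6 → 0x0C8431C6712686A6.
0x0C8431C6712686A6 = 901900553752577702.

901900553752577702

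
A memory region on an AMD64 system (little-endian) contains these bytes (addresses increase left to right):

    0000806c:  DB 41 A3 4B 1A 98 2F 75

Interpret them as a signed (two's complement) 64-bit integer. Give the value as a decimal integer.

8444135065048531419

Little-endian: lowest address holds the least-significant byte.
Reassemble most-significant byte first: 75 2F 98 1A 4B A3 41 DB → 0x752F981A4BA341DB.
0x752F981A4BA341DB = 8444135065048531419.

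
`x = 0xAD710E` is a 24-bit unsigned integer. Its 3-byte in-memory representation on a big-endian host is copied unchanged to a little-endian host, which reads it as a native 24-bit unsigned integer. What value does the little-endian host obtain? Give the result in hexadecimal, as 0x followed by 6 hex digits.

0x0E71AD

Stored big-endian, the bytes at ascending addresses are AD 71 0E.
Read back as little-endian, the first byte is least significant, giving 0x0E71AD.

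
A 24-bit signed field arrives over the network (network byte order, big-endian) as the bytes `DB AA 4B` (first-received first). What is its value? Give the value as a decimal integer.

Big-endian: lowest address holds the most-significant byte.
The bytes are already most-significant first: 0xDBAA4B.
Top bit is set, so as a signed 24-bit value this is 0xDBAA4B − 2^24 = -2381237.

-2381237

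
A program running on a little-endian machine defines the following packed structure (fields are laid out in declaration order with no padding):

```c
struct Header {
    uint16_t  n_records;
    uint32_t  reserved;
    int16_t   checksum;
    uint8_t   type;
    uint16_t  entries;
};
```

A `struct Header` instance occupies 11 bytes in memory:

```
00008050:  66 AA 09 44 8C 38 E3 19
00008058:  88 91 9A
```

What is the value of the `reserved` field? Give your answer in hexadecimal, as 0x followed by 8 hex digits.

0x388C4409

`reserved` follows `n_records` (2 bytes), so it starts at byte offset 2 and occupies 4 bytes.
Bytes at offsets 2..5: 09 44 8C 38.
Little-endian: lowest address holds the least-significant byte.
Reassemble most-significant byte first: 38 8C 44 09 → 0x388C4409.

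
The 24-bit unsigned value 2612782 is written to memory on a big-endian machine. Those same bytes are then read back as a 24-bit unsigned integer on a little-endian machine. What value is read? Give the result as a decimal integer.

2612782 in 24-bit hexadecimal is 0x27DE2E.
Stored big-endian, the bytes at ascending addresses are 27 DE 2E.
Read back as little-endian, the first byte is least significant, giving 0x2EDE27.
0x2EDE27 = 3071527.

3071527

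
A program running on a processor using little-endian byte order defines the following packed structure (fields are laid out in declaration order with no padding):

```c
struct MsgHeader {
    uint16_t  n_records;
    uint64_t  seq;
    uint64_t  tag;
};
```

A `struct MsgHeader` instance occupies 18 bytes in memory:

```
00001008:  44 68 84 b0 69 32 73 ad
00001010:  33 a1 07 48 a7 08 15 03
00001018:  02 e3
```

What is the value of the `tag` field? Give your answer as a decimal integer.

`tag` follows `n_records` (2 B), `seq` (8 B), so it starts at offset 2 + 8 = 10 and occupies 8 bytes.
Bytes at offsets 10..17: 07 48 A7 08 15 03 02 E3.
Little-endian: lowest address holds the least-significant byte.
Reassemble most-significant byte first: E3 02 03 15 08 A7 48 07 → 0xE302031508A74807.
0xE302031508A74807 = 16357640185437440007.

16357640185437440007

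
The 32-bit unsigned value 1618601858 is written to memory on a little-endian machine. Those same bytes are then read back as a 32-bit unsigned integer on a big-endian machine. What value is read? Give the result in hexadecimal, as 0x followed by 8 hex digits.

1618601858 in 32-bit hexadecimal is 0x6079E782.
Stored little-endian, the bytes at ascending addresses are 82 E7 79 60.
Read back as big-endian, the last byte is least significant, giving 0x82E77960.

0x82E77960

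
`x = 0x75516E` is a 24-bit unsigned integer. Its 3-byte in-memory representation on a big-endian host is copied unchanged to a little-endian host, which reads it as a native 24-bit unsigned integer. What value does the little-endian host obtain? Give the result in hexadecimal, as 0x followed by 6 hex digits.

0x6E5175

Stored big-endian, the bytes at ascending addresses are 75 51 6E.
Read back as little-endian, the first byte is least significant, giving 0x6E5175.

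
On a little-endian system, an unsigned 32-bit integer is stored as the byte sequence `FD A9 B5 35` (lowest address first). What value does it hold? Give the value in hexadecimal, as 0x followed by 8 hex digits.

In little-endian order the low byte comes first in memory.
Reassemble most-significant byte first: 35 B5 A9 FD → 0x35B5A9FD.

0x35B5A9FD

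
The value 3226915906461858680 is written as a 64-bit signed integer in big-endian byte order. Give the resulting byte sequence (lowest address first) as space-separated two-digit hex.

3226915906461858680 in hexadecimal, padded to 64 bits, is 0x2CC84EEB84B77B78.
Split into bytes (most-significant first): 2C C8 4E EB 84 B7 7B 78.
In big-endian order the high byte comes first in memory.
So the memory order matches the most-significant-first order: 2C C8 4E EB 84 B7 7B 78.

2C C8 4E EB 84 B7 7B 78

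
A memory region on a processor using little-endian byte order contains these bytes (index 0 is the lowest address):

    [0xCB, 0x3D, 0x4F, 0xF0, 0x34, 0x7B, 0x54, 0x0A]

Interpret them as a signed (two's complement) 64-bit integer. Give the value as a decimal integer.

744355305723215307

Little-endian: lowest address holds the least-significant byte.
Reassemble most-significant byte first: 0A 54 7B 34 F0 4F 3D CB → 0x0A547B34F04F3DCB.
0x0A547B34F04F3DCB = 744355305723215307.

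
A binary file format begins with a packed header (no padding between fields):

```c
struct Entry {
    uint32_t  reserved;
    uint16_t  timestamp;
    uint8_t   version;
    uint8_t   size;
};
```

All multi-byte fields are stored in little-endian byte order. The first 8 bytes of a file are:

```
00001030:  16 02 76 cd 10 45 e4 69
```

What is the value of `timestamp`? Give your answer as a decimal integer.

`timestamp` follows `reserved` (4 bytes), so it starts at byte offset 4 and occupies 2 bytes.
Bytes at offsets 4..5: 10 45.
Little-endian stores the least-significant byte at the lowest address.
Reassemble most-significant byte first: 45 10 → 0x4510.
0x4510 = 17680.

17680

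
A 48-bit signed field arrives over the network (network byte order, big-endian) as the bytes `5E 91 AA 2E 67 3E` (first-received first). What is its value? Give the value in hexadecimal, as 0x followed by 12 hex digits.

Big-endian: lowest address holds the most-significant byte.
The bytes are already most-significant first: 0x5E91AA2E673E.

0x5E91AA2E673E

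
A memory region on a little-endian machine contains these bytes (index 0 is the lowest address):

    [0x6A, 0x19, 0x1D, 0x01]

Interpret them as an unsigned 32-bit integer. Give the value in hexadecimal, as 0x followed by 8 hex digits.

0x011D196A

Little-endian stores the least-significant byte at the lowest address.
Reassemble most-significant byte first: 01 1D 19 6A → 0x011D196A.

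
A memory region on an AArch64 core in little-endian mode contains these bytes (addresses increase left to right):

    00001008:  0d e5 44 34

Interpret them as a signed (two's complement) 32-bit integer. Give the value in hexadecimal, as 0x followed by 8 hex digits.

0x3444E50D

Little-endian stores the least-significant byte at the lowest address.
Reassemble most-significant byte first: 34 44 E5 0D → 0x3444E50D.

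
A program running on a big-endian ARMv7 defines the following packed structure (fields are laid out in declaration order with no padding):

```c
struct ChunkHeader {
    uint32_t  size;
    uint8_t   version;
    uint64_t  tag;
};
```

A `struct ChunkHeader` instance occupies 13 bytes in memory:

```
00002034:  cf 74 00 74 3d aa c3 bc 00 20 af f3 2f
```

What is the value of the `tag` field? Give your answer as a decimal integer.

`tag` follows `size` (4 B), `version` (1 B), so it starts at offset 4 + 1 = 5 and occupies 8 bytes.
Bytes at offsets 5..12: AA C3 BC 00 20 AF F3 2F.
In big-endian order the high byte comes first in memory.
The bytes are already most-significant first: 0xAAC3BC0020AFF32F.
0xAAC3BC0020AFF32F = 12304885315640750895.

12304885315640750895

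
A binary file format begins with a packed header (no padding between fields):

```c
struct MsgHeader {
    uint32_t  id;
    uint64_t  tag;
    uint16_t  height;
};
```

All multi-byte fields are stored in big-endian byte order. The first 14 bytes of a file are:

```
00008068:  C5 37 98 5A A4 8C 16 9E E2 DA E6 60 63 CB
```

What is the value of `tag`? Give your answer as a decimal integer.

`tag` follows `id` (4 bytes), so it starts at byte offset 4 and occupies 8 bytes.
Bytes at offsets 4..11: A4 8C 16 9E E2 DA E6 60.
In big-endian order the high byte comes first in memory.
The bytes are already most-significant first: 0xA48C169EE2DAE660.
0xA48C169EE2DAE660 = 11856876790626313824.

11856876790626313824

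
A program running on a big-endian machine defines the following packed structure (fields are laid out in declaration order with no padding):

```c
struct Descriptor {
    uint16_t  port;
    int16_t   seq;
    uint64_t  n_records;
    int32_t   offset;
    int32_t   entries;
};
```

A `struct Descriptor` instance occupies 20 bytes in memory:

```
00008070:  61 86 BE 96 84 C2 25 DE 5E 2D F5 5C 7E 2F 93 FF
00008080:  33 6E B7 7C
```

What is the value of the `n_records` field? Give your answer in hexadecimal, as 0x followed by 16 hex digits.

`n_records` follows `port` (2 B), `seq` (2 B), so it starts at offset 2 + 2 = 4 and occupies 8 bytes.
Bytes at offsets 4..11: 84 C2 25 DE 5E 2D F5 5C.
In big-endian order the high byte comes first in memory.
The bytes are already most-significant first: 0x84C225DE5E2DF55C.

0x84C225DE5E2DF55C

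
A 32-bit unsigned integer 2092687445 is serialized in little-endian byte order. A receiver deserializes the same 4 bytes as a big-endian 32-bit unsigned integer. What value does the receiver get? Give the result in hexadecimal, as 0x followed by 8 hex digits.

0x55E0BB7C

2092687445 in 32-bit hexadecimal is 0x7CBBE055.
Stored little-endian, the bytes at ascending addresses are 55 E0 BB 7C.
Read back as big-endian, the last byte is least significant, giving 0x55E0BB7C.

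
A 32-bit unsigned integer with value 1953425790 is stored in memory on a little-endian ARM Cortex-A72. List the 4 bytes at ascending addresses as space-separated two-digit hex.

1953425790 in hexadecimal, padded to 32 bits, is 0x746EE97E.
Split into bytes (most-significant first): 74 6E E9 7E.
Little-endian: lowest address holds the least-significant byte.
So at ascending addresses the bytes are 7E E9 6E 74.

7E E9 6E 74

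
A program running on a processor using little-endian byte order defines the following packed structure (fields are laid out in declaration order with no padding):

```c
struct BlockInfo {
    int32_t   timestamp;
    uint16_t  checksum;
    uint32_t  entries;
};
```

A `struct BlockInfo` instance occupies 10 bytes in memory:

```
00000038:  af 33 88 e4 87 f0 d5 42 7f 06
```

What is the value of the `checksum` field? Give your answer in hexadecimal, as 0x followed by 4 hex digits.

`checksum` follows `timestamp` (4 bytes), so it starts at byte offset 4 and occupies 2 bytes.
Bytes at offsets 4..5: 87 F0.
Little-endian: lowest address holds the least-significant byte.
Reassemble most-significant byte first: F0 87 → 0xF087.

0xF087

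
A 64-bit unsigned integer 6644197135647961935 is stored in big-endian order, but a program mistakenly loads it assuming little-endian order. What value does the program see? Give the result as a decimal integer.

5761219545858454620

6644197135647961935 in 64-bit hexadecimal is 0x5C34EE17A7F6F34F.
Stored big-endian, the bytes at ascending addresses are 5C 34 EE 17 A7 F6 F3 4F.
Read back as little-endian, the first byte is least significant, giving 0x4FF3F6A717EE345C.
0x4FF3F6A717EE345C = 5761219545858454620.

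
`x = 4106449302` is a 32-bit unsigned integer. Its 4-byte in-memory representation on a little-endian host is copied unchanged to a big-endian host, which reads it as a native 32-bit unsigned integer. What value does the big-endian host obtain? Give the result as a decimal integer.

2524038132

4106449302 in 32-bit hexadecimal is 0xF4C37196.
Stored little-endian, the bytes at ascending addresses are 96 71 C3 F4.
Read back as big-endian, the last byte is least significant, giving 0x9671C3F4.
0x9671C3F4 = 2524038132.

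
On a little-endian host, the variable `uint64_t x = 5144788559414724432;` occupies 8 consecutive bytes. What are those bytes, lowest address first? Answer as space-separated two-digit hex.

5144788559414724432 in hexadecimal, padded to 64 bits, is 0x4765F5EFC0688750.
Split into bytes (most-significant first): 47 65 F5 EF C0 68 87 50.
Little-endian: lowest address holds the least-significant byte.
So at ascending addresses the bytes are 50 87 68 C0 EF F5 65 47.

50 87 68 C0 EF F5 65 47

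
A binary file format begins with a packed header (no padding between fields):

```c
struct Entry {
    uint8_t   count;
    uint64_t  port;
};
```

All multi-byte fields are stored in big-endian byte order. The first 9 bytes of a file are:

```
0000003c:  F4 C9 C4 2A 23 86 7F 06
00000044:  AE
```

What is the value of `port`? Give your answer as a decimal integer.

`port` follows `count` (1 byte), so it starts at byte offset 1 and occupies 8 bytes.
Bytes at offsets 1..8: C9 C4 2A 23 86 7F 06 AE.
In big-endian order the high byte comes first in memory.
The bytes are already most-significant first: 0xC9C42A23867F06AE.
0xC9C42A23867F06AE = 14538791829127497390.

14538791829127497390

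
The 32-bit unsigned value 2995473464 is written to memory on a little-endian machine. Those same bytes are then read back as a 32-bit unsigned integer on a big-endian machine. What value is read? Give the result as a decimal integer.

2995473464 in 32-bit hexadecimal is 0xB28B4C38.
Stored little-endian, the bytes at ascending addresses are 38 4C 8B B2.
Read back as big-endian, the last byte is least significant, giving 0x384C8BB2.
0x384C8BB2 = 944540594.

944540594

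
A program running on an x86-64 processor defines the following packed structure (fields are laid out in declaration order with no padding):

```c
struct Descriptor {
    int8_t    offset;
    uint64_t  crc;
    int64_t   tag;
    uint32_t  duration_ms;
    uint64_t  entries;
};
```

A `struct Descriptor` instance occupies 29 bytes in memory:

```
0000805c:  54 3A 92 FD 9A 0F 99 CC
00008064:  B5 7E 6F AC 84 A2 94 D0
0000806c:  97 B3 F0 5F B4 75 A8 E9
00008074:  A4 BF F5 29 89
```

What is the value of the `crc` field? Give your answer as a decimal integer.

`crc` follows `offset` (1 byte), so it starts at byte offset 1 and occupies 8 bytes.
Bytes at offsets 1..8: 3A 92 FD 9A 0F 99 CC B5.
Little-endian stores the least-significant byte at the lowest address.
Reassemble most-significant byte first: B5 CC 99 0F 9A FD 92 3A → 0xB5CC990F9AFD923A.
0xB5CC990F9AFD923A = 13100013708417798714.

13100013708417798714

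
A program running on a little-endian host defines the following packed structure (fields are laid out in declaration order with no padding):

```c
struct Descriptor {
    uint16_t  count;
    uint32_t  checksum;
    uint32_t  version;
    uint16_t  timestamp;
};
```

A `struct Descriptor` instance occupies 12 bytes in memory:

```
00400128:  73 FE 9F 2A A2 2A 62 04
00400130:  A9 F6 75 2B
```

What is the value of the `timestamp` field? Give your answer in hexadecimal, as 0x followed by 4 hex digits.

0x2B75

`timestamp` follows `count` (2 B), `checksum` (4 B), `version` (4 B), so it starts at offset 2 + 4 + 4 = 10 and occupies 2 bytes.
Bytes at offsets 10..11: 75 2B.
Little-endian stores the least-significant byte at the lowest address.
Reassemble most-significant byte first: 2B 75 → 0x2B75.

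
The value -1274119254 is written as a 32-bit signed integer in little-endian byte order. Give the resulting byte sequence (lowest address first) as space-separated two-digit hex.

Two's complement of -1274119254 in 32 bits: 1274119254 = 0x4BF18456; invert → 0xB40E7BA9; add 1 → 0xB40E7BAA.
Split into bytes (most-significant first): B4 0E 7B AA.
Little-endian stores the least-significant byte at the lowest address.
So at ascending addresses the bytes are AA 7B 0E B4.

AA 7B 0E B4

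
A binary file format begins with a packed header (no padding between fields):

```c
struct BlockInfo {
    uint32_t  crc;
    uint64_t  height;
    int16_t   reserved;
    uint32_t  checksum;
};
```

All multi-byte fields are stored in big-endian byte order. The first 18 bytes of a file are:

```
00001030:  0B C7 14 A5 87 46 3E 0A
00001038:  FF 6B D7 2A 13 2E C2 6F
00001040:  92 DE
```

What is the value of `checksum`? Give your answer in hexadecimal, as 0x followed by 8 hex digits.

0xC26F92DE

`checksum` follows `crc` (4 B), `height` (8 B), `reserved` (2 B), so it starts at offset 4 + 8 + 2 = 14 and occupies 4 bytes.
Bytes at offsets 14..17: C2 6F 92 DE.
In big-endian order the high byte comes first in memory.
The bytes are already most-significant first: 0xC26F92DE.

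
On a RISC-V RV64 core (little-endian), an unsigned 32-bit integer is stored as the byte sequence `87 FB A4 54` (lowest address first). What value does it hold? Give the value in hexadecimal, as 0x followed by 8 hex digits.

0x54A4FB87

Little-endian stores the least-significant byte at the lowest address.
Reassemble most-significant byte first: 54 A4 FB 87 → 0x54A4FB87.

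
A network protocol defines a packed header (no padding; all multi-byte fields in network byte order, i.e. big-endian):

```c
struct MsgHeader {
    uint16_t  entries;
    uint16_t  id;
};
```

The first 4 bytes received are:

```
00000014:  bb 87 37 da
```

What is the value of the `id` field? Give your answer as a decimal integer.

14298

`id` follows `entries` (2 bytes), so it starts at byte offset 2 and occupies 2 bytes.
Bytes at offsets 2..3: 37 DA.
Big-endian: lowest address holds the most-significant byte.
The bytes are already most-significant first: 0x37DA.
0x37DA = 14298.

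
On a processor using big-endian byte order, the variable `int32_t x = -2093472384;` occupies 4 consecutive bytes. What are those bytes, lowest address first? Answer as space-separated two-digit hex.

Two's complement of -2093472384 in 32 bits: 2093472384 = 0x7CC7DA80; invert → 0x8338257F; add 1 → 0x83382580.
Split into bytes (most-significant first): 83 38 25 80.
In big-endian order the high byte comes first in memory.
So the memory order matches the most-significant-first order: 83 38 25 80.

83 38 25 80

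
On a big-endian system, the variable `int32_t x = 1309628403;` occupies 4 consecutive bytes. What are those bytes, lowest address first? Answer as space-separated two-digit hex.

4E 0F 57 F3

1309628403 in hexadecimal, padded to 32 bits, is 0x4E0F57F3.
Split into bytes (most-significant first): 4E 0F 57 F3.
In big-endian order the high byte comes first in memory.
So the memory order matches the most-significant-first order: 4E 0F 57 F3.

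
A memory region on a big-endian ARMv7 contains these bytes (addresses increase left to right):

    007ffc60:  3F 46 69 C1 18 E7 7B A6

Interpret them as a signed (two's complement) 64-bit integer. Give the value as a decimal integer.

4559447950826634150

Big-endian stores the most-significant byte at the lowest address.
The bytes are already most-significant first: 0x3F4669C118E77BA6.
0x3F4669C118E77BA6 = 4559447950826634150.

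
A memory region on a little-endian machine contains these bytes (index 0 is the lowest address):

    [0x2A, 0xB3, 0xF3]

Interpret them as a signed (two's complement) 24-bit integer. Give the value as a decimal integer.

Little-endian: lowest address holds the least-significant byte.
Reassemble most-significant byte first: F3 B3 2A → 0xF3B32A.
Top bit is set, so as a signed 24-bit value this is 0xF3B32A − 2^24 = -806102.

-806102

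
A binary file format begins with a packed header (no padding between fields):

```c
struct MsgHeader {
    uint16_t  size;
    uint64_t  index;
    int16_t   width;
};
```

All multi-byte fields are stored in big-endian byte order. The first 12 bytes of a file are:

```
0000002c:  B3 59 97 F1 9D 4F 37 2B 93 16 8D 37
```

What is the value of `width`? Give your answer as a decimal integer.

`width` follows `size` (2 B), `index` (8 B), so it starts at offset 2 + 8 = 10 and occupies 2 bytes.
Bytes at offsets 10..11: 8D 37.
Big-endian stores the most-significant byte at the lowest address.
The bytes are already most-significant first: 0x8D37.
Top bit is set, so as a signed 16-bit value this is 0x8D37 − 2^16 = -29385.

-29385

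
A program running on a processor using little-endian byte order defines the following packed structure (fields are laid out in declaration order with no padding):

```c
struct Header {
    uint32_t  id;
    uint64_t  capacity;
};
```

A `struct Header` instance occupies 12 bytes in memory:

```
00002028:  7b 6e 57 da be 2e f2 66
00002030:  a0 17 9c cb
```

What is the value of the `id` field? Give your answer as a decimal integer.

`id` is the first field, at byte offset 0, occupying 4 bytes.
Bytes at offsets 0..3: 7B 6E 57 DA.
Little-endian stores the least-significant byte at the lowest address.
Reassemble most-significant byte first: DA 57 6E 7B → 0xDA576E7B.
0xDA576E7B = 3663163003.

3663163003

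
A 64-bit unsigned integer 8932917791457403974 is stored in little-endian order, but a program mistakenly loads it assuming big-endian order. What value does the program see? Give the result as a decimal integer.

8932917791457403974 in 64-bit hexadecimal is 0x7BF819671795E446.
Stored little-endian, the bytes at ascending addresses are 46 E4 95 17 67 19 F8 7B.
Read back as big-endian, the last byte is least significant, giving 0x46E495176719F87B.
0x46E495176719F87B = 5108371805091526779.

5108371805091526779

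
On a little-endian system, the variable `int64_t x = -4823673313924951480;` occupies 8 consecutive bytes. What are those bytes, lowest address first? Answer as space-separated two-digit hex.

48 D2 F8 8A AD DE 0E BD

Two's complement of -4823673313924951480 in 64 bits: 4823673313924951480 = 0x42F1215275072DB8; invert → 0xBD0EDEAD8AF8D247; add 1 → 0xBD0EDEAD8AF8D248.
Split into bytes (most-significant first): BD 0E DE AD 8A F8 D2 48.
Little-endian stores the least-significant byte at the lowest address.
So at ascending addresses the bytes are 48 D2 F8 8A AD DE 0E BD.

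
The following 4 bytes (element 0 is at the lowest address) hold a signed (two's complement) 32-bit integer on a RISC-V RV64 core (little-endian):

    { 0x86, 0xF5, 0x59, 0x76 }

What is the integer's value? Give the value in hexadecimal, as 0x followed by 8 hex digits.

0x7659F586

Little-endian stores the least-significant byte at the lowest address.
Reassemble most-significant byte first: 76 59 F5 86 → 0x7659F586.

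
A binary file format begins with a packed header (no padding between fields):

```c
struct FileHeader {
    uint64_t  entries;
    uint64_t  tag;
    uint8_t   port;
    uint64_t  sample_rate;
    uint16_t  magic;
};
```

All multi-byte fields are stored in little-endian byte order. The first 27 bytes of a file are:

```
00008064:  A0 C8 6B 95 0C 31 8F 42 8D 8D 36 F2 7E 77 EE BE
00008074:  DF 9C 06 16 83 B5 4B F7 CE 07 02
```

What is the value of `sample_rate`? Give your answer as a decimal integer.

`sample_rate` follows `entries` (8 B), `tag` (8 B), `port` (1 B), so it starts at offset 8 + 8 + 1 = 17 and occupies 8 bytes.
Bytes at offsets 17..24: 9C 06 16 83 B5 4B F7 CE.
In little-endian order the low byte comes first in memory.
Reassemble most-significant byte first: CE F7 4B B5 83 16 06 9C → 0xCEF74BB58316069C.
0xCEF74BB58316069C = 14913471934021109404.

14913471934021109404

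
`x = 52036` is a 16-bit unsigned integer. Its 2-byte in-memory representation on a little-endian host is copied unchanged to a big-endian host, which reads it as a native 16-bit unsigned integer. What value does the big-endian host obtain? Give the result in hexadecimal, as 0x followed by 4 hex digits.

52036 in 16-bit hexadecimal is 0xCB44.
Stored little-endian, the bytes at ascending addresses are 44 CB.
Read back as big-endian, the last byte is least significant, giving 0x44CB.

0x44CB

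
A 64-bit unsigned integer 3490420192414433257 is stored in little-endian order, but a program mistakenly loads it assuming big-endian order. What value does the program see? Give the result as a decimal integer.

3490420192414433257 in 64-bit hexadecimal is 0x307076AC05B67FE9.
Stored little-endian, the bytes at ascending addresses are E9 7F B6 05 AC 76 70 30.
Read back as big-endian, the last byte is least significant, giving 0xE97FB605AC767030.
0xE97FB605AC767030 = 16825366868363997232.

16825366868363997232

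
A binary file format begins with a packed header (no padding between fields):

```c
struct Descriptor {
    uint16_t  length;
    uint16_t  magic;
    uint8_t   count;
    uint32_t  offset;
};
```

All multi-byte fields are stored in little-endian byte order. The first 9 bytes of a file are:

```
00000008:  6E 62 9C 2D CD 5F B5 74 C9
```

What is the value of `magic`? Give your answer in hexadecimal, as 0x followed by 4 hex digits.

`magic` follows `length` (2 bytes), so it starts at byte offset 2 and occupies 2 bytes.
Bytes at offsets 2..3: 9C 2D.
Little-endian: lowest address holds the least-significant byte.
Reassemble most-significant byte first: 2D 9C → 0x2D9C.

0x2D9C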